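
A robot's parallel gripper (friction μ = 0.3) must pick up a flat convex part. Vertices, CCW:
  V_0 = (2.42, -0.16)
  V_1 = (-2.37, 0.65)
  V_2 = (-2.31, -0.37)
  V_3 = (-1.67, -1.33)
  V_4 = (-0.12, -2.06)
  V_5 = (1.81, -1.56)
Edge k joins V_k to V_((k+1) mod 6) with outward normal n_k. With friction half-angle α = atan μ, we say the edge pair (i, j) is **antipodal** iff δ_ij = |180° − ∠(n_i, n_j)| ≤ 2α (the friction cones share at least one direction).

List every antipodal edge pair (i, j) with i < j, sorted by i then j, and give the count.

count = 3; pairs: (0,3), (0,4), (1,5)

α = atan 0.3 = 16.70°;  2α = 33.40°
n_0 = (+0.1667, +0.9860)
n_1 = (-0.9983, -0.0587)
n_2 = (-0.8321, -0.5547)
n_3 = (-0.4261, -0.9047)
n_4 = (+0.2508, -0.9680)
n_5 = (+0.9168, -0.3994)
  (0,1): δ = 77.04°  ·
  (0,2): δ = 46.71°  ·
  (0,3): δ = 15.62°  ✓
  (0,4): δ = 24.12°  ✓
  (0,5): δ = 76.05°  ·
  (1,2): δ = 149.68°  ·
  (1,3): δ = 118.59°  ·
  (1,4): δ = 78.84°  ·
  (1,5): δ = 26.91°  ✓
  (2,3): δ = 148.91°  ·
  (2,4): δ = 109.17°  ·
  (2,5): δ = 57.23°  ·
  (3,4): δ = 140.26°  ·
  (3,5): δ = 88.32°  ·
  (4,5): δ = 128.07°  ·
antipodal pairs: 3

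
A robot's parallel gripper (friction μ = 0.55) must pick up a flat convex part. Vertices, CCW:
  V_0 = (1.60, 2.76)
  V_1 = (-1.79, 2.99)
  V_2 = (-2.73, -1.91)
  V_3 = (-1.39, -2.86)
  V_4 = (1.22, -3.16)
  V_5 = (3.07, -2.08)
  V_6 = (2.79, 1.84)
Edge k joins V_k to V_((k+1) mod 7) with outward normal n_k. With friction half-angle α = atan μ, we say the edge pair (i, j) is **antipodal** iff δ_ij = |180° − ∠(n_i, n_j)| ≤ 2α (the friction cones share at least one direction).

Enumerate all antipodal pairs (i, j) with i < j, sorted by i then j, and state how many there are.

α = atan 0.55 = 28.81°;  2α = 57.62°
n_0 = (+0.0677, +0.9977)
n_1 = (-0.9821, +0.1884)
n_2 = (-0.5784, -0.8158)
n_3 = (-0.1142, -0.9935)
n_4 = (+0.5042, -0.8636)
n_5 = (+0.9975, +0.0712)
n_6 = (+0.6116, +0.7911)
  (0,1): δ = 96.98°  ·
  (0,2): δ = 31.45°  ✓
  (0,3): δ = 2.68°  ✓
  (0,4): δ = 34.16°  ✓
  (0,5): δ = 97.97°  ·
  (0,6): δ = 146.17°  ·
  (1,2): δ = 114.48°  ·
  (1,3): δ = 85.70°  ·
  (1,4): δ = 48.86°  ✓
  (1,5): δ = 14.95°  ✓
  (1,6): δ = 63.15°  ·
  (2,3): δ = 151.22°  ·
  (2,4): δ = 114.39°  ·
  (2,5): δ = 50.58°  ✓
  (2,6): δ = 2.37°  ✓
  (3,4): δ = 143.17°  ·
  (3,5): δ = 79.36°  ·
  (3,6): δ = 31.15°  ✓
  (4,5): δ = 116.19°  ·
  (4,6): δ = 67.98°  ·
  (5,6): δ = 131.79°  ·
antipodal pairs: 8

count = 8; pairs: (0,2), (0,3), (0,4), (1,4), (1,5), (2,5), (2,6), (3,6)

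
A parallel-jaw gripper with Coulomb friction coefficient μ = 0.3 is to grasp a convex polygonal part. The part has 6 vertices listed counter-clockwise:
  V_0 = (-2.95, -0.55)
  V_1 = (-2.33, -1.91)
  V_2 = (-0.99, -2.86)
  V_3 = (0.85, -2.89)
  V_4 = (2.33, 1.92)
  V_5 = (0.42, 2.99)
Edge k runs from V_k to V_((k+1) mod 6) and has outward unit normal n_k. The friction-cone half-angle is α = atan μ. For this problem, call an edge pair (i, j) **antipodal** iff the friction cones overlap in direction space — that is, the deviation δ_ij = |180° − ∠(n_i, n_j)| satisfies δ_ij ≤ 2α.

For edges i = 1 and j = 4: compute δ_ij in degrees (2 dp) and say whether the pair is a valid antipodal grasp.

α = atan 0.3 = 16.70°;  2α = 33.40°
edge 1: e_1 = (+1.34, -0.95);  n_1 = (-0.5784, -0.8158)
edge 4: e_4 = (-1.91, +1.07);  n_4 = (+0.4887, +0.8724)
∠(n_1, n_4) = 173.92°
δ = |180° − 173.92°| = 6.08°
6.08° ≤ 2α = 33.40°  →  valid

δ = 6.08°, valid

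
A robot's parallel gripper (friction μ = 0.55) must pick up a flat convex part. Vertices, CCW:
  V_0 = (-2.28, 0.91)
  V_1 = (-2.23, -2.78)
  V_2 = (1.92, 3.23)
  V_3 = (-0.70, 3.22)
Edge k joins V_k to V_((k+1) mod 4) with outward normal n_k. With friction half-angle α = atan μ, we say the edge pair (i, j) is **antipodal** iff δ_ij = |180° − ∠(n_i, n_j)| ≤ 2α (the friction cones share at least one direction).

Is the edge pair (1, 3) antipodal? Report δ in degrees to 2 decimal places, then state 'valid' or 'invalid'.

δ = 0.25°, valid

α = atan 0.55 = 28.81°;  2α = 57.62°
edge 1: e_1 = (+4.15, +6.01);  n_1 = (+0.8229, -0.5682)
edge 3: e_3 = (-1.58, -2.31);  n_3 = (-0.8254, +0.5646)
∠(n_1, n_3) = 179.75°
δ = |180° − 179.75°| = 0.25°
0.25° ≤ 2α = 57.62°  →  valid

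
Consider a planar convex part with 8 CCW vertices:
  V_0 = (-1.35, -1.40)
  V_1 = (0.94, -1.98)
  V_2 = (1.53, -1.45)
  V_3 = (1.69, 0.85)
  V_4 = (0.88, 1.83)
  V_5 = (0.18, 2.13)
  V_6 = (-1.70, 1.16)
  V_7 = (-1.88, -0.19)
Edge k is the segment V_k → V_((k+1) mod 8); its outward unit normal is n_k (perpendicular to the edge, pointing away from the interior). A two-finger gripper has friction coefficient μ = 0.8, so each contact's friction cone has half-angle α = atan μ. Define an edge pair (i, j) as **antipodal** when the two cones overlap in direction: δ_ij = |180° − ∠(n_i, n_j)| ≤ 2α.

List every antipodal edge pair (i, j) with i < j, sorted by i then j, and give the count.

count = 14; pairs: (0,3), (0,4), (0,5), (1,4), (1,5), (1,6), (1,7), (2,5), (2,6), (2,7), (3,6), (3,7), (4,6), (4,7)

α = atan 0.8 = 38.66°;  2α = 77.32°
n_0 = (-0.2455, -0.9694)
n_1 = (+0.6683, -0.7439)
n_2 = (+0.9976, -0.0694)
n_3 = (+0.7708, +0.6371)
n_4 = (+0.3939, +0.9191)
n_5 = (-0.4585, +0.8887)
n_6 = (-0.9912, +0.1322)
n_7 = (-0.9160, -0.4012)
  (0,1): δ = 123.85°  ·
  (0,2): δ = 79.77°  ·
  (0,3): δ = 36.21°  ✓
  (0,4): δ = 8.99°  ✓
  (0,5): δ = 41.50°  ✓
  (0,6): δ = 96.62°  ·
  (0,7): δ = 127.87°  ·
  (1,2): δ = 135.91°  ·
  (1,3): δ = 92.36°  ·
  (1,4): δ = 65.13°  ✓
  (1,5): δ = 14.64°  ✓
  (1,6): δ = 40.47°  ✓
  (1,7): δ = 71.72°  ✓
  (2,3): δ = 136.45°  ·
  (2,4): δ = 109.22°  ·
  (2,5): δ = 58.73°  ✓
  (2,6): δ = 3.62°  ✓
  (2,7): δ = 27.63°  ✓
  (3,4): δ = 152.77°  ·
  (3,5): δ = 102.28°  ·
  (3,6): δ = 47.17°  ✓
  (3,7): δ = 15.92°  ✓
  (4,5): δ = 129.51°  ·
  (4,6): δ = 74.40°  ✓
  (4,7): δ = 43.15°  ✓
  (5,6): δ = 124.89°  ·
  (5,7): δ = 93.64°  ·
  (6,7): δ = 148.75°  ·
antipodal pairs: 14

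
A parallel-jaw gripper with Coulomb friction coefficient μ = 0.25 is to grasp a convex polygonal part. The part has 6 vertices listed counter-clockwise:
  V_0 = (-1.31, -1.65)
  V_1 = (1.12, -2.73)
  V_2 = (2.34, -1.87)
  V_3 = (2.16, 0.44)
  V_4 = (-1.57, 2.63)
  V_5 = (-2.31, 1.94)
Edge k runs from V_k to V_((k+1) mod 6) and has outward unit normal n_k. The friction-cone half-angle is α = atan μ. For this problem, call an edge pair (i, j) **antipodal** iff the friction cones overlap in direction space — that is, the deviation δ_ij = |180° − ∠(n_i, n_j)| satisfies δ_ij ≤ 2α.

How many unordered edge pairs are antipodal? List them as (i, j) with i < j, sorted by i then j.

count = 3; pairs: (0,3), (1,4), (2,5)

α = atan 0.25 = 14.04°;  2α = 28.07°
n_0 = (-0.4061, -0.9138)
n_1 = (+0.5762, -0.8173)
n_2 = (+0.9970, +0.0777)
n_3 = (+0.5063, +0.8623)
n_4 = (-0.6820, +0.7314)
n_5 = (-0.9633, -0.2683)
  (0,1): δ = 120.86°  ·
  (0,2): δ = 61.58°  ·
  (0,3): δ = 6.46°  ✓
  (0,4): δ = 66.96°  ·
  (0,5): δ = 129.53°  ·
  (1,2): δ = 120.73°  ·
  (1,3): δ = 65.60°  ·
  (1,4): δ = 7.82°  ✓
  (1,5): δ = 70.38°  ·
  (2,3): δ = 124.87°  ·
  (2,4): δ = 51.46°  ·
  (2,5): δ = 11.11°  ✓
  (3,4): δ = 106.58°  ·
  (3,5): δ = 44.02°  ·
  (4,5): δ = 117.43°  ·
antipodal pairs: 3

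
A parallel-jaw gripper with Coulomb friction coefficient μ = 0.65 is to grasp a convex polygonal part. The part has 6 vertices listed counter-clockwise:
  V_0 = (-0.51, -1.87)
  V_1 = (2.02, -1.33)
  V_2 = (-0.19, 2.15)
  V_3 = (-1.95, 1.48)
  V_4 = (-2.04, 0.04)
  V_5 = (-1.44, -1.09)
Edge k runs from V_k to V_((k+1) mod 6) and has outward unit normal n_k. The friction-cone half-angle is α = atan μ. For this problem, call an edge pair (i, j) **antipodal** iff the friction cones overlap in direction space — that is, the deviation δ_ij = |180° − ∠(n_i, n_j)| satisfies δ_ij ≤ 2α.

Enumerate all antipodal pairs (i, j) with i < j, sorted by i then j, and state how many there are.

count = 5; pairs: (0,2), (1,3), (1,4), (1,5), (2,5)

α = atan 0.65 = 33.02°;  2α = 66.05°
n_0 = (+0.2087, -0.9780)
n_1 = (+0.8442, +0.5361)
n_2 = (-0.3558, +0.9346)
n_3 = (-0.9981, +0.0624)
n_4 = (-0.8832, -0.4690)
n_5 = (-0.6426, -0.7662)
  (0,1): δ = 69.63°  ·
  (0,2): δ = 8.79°  ✓
  (0,3): δ = 74.38°  ·
  (0,4): δ = 105.92°  ·
  (0,5): δ = 127.96°  ·
  (1,2): δ = 101.58°  ·
  (1,3): δ = 35.99°  ✓
  (1,4): δ = 4.45°  ✓
  (1,5): δ = 17.60°  ✓
  (2,3): δ = 114.42°  ·
  (2,4): δ = 82.87°  ·
  (2,5): δ = 60.83°  ✓
  (3,4): δ = 148.46°  ·
  (3,5): δ = 126.41°  ·
  (4,5): δ = 157.95°  ·
antipodal pairs: 5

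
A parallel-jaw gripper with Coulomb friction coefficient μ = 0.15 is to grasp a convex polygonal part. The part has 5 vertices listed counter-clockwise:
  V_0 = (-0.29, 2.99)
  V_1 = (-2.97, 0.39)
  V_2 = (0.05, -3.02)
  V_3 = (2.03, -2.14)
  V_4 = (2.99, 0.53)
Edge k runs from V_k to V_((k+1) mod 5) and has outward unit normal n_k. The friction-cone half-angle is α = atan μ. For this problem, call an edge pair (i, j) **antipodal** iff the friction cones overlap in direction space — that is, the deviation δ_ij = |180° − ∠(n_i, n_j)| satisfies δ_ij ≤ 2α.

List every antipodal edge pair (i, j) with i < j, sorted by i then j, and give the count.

count = 1; pairs: (1,4)

α = atan 0.15 = 8.53°;  2α = 17.06°
n_0 = (-0.6963, +0.7177)
n_1 = (-0.7486, -0.6630)
n_2 = (+0.4061, -0.9138)
n_3 = (+0.9410, -0.3383)
n_4 = (+0.6000, +0.8000)
  (0,1): δ = 92.60°  ·
  (0,2): δ = 20.17°  ·
  (0,3): δ = 26.09°  ·
  (0,4): δ = 99.00°  ·
  (1,2): δ = 107.57°  ·
  (1,3): δ = 61.31°  ·
  (1,4): δ = 11.60°  ✓
  (2,3): δ = 133.74°  ·
  (2,4): δ = 60.83°  ·
  (3,4): δ = 107.09°  ·
antipodal pairs: 1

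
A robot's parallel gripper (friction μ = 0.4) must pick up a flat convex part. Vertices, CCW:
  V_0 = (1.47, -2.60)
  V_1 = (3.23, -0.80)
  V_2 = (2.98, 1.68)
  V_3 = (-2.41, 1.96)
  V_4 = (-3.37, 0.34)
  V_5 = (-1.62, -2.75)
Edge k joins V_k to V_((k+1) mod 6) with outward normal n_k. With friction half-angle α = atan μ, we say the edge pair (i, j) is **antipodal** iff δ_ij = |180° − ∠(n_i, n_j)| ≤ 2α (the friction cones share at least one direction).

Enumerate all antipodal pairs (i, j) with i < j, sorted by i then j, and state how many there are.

count = 4; pairs: (0,3), (1,3), (1,4), (2,5)

α = atan 0.4 = 21.80°;  2α = 43.60°
n_0 = (+0.7150, -0.6991)
n_1 = (+0.9950, +0.1003)
n_2 = (+0.0519, +0.9987)
n_3 = (-0.8603, +0.5098)
n_4 = (-0.8701, -0.4928)
n_5 = (+0.0485, -0.9988)
  (0,1): δ = 129.89°  ·
  (0,2): δ = 48.62°  ·
  (0,3): δ = 13.71°  ✓
  (0,4): δ = 73.88°  ·
  (0,5): δ = 137.14°  ·
  (1,2): δ = 98.73°  ·
  (1,3): δ = 36.41°  ✓
  (1,4): δ = 23.77°  ✓
  (1,5): δ = 87.02°  ·
  (2,3): δ = 117.68°  ·
  (2,4): δ = 57.50°  ·
  (2,5): δ = 5.75°  ✓
  (3,4): δ = 119.82°  ·
  (3,5): δ = 56.57°  ·
  (4,5): δ = 116.75°  ·
antipodal pairs: 4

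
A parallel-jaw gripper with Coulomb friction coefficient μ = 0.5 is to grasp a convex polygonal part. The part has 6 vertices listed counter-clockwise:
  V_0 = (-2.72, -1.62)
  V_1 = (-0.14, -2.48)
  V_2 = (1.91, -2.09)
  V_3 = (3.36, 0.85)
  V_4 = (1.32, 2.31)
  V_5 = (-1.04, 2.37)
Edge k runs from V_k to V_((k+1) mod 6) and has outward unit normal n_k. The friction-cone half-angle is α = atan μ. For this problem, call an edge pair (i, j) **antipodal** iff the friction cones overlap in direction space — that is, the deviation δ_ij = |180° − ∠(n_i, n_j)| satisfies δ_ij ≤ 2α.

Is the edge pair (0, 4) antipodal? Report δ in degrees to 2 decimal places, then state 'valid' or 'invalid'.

δ = 16.98°, valid

α = atan 0.5 = 26.57°;  2α = 53.13°
edge 0: e_0 = (+2.58, -0.86);  n_0 = (-0.3162, -0.9487)
edge 4: e_4 = (-2.36, +0.06);  n_4 = (+0.0254, +0.9997)
∠(n_0, n_4) = 163.02°
δ = |180° − 163.02°| = 16.98°
16.98° ≤ 2α = 53.13°  →  valid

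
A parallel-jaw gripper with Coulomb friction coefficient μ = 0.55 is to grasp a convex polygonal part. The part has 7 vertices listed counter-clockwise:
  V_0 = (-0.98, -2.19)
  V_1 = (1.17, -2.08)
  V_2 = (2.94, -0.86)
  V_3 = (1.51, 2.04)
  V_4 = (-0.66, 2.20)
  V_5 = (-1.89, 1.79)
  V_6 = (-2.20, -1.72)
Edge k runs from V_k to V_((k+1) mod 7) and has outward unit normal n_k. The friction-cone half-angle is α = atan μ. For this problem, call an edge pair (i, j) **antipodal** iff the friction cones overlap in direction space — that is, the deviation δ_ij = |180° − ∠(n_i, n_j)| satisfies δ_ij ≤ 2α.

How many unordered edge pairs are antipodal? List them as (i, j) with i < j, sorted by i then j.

α = atan 0.55 = 28.81°;  2α = 57.62°
n_0 = (+0.0511, -0.9987)
n_1 = (+0.5675, -0.8234)
n_2 = (+0.8969, +0.4423)
n_3 = (+0.0735, +0.9973)
n_4 = (-0.3162, +0.9487)
n_5 = (-0.9961, +0.0880)
n_6 = (-0.3595, -0.9331)
  (0,1): δ = 148.35°  ·
  (0,2): δ = 66.68°  ·
  (0,3): δ = 7.15°  ✓
  (0,4): δ = 15.51°  ✓
  (0,5): δ = 82.02°  ·
  (0,6): δ = 156.00°  ·
  (1,2): δ = 98.33°  ·
  (1,3): δ = 38.79°  ✓
  (1,4): δ = 16.14°  ✓
  (1,5): δ = 50.38°  ✓
  (1,6): δ = 124.35°  ·
  (2,3): δ = 120.47°  ·
  (2,4): δ = 97.81°  ·
  (2,5): δ = 31.30°  ✓
  (2,6): δ = 42.68°  ✓
  (3,4): δ = 157.35°  ·
  (3,5): δ = 90.83°  ·
  (3,6): δ = 16.85°  ✓
  (4,5): δ = 113.48°  ·
  (4,6): δ = 39.50°  ✓
  (5,6): δ = 106.02°  ·
antipodal pairs: 9

count = 9; pairs: (0,3), (0,4), (1,3), (1,4), (1,5), (2,5), (2,6), (3,6), (4,6)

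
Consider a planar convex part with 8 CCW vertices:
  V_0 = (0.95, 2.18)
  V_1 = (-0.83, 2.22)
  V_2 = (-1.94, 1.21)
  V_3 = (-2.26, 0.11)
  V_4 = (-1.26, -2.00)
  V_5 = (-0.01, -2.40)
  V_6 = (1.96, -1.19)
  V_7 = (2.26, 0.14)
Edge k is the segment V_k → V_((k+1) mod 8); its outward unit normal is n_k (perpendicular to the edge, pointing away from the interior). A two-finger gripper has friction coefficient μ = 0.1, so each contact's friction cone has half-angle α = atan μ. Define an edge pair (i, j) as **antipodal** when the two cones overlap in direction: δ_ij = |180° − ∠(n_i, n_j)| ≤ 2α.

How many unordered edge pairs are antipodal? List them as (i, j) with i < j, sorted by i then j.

α = atan 0.1 = 5.71°;  2α = 11.42°
n_0 = (+0.0225, +0.9997)
n_1 = (-0.6730, +0.7396)
n_2 = (-0.9602, +0.2793)
n_3 = (-0.9037, -0.4283)
n_4 = (-0.3048, -0.9524)
n_5 = (+0.5234, -0.8521)
n_6 = (+0.9755, -0.2200)
n_7 = (+0.8414, +0.5403)
  (0,1): δ = 136.41°  ·
  (0,2): δ = 104.93°  ·
  (0,3): δ = 63.35°  ·
  (0,4): δ = 16.46°  ·
  (0,5): δ = 32.85°  ·
  (0,6): δ = 78.58°  ·
  (0,7): δ = 123.99°  ·
  (1,2): δ = 148.52°  ·
  (1,3): δ = 106.94°  ·
  (1,4): δ = 60.04°  ·
  (1,5): δ = 10.74°  ✓
  (1,6): δ = 34.99°  ·
  (1,7): δ = 80.41°  ·
  (2,3): δ = 138.42°  ·
  (2,4): δ = 91.52°  ·
  (2,5): δ = 42.22°  ·
  (2,6): δ = 3.51°  ✓
  (2,7): δ = 48.93°  ·
  (3,4): δ = 133.10°  ·
  (3,5): δ = 83.80°  ·
  (3,6): δ = 38.07°  ·
  (3,7): δ = 7.35°  ✓
  (4,5): δ = 130.70°  ·
  (4,6): δ = 84.97°  ·
  (4,7): δ = 39.55°  ·
  (5,6): δ = 134.27°  ·
  (5,7): δ = 88.85°  ·
  (6,7): δ = 134.58°  ·
antipodal pairs: 3

count = 3; pairs: (1,5), (2,6), (3,7)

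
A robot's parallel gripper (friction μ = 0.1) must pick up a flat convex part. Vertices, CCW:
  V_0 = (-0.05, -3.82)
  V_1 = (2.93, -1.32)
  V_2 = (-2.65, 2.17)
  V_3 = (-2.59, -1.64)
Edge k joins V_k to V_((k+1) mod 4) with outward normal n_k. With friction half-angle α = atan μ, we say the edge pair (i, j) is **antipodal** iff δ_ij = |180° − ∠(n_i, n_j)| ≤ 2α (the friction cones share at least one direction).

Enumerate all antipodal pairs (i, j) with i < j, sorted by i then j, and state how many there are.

α = atan 0.1 = 5.71°;  2α = 11.42°
n_0 = (+0.6427, -0.7661)
n_1 = (+0.5303, +0.8478)
n_2 = (-0.9999, -0.0157)
n_3 = (-0.6513, -0.7588)
  (0,1): δ = 72.02°  ·
  (0,2): δ = 50.91°  ·
  (0,3): δ = 99.37°  ·
  (1,2): δ = 57.07°  ·
  (1,3): δ = 8.61°  ✓
  (2,3): δ = 131.54°  ·
antipodal pairs: 1

count = 1; pairs: (1,3)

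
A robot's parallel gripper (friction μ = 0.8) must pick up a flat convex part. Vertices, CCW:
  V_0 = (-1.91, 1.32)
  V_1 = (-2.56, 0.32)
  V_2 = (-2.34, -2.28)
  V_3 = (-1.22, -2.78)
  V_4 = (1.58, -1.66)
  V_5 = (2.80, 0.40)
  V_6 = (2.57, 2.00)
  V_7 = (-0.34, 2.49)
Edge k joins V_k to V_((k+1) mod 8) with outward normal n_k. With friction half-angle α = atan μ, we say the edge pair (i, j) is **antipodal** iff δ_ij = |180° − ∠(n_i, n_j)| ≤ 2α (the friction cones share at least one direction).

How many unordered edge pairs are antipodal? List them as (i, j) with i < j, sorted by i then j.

count = 15; pairs: (0,3), (0,4), (0,5), (1,3), (1,4), (1,5), (1,6), (2,5), (2,6), (2,7), (3,6), (3,7), (4,6), (4,7), (5,7)

α = atan 0.8 = 38.66°;  2α = 77.32°
n_0 = (-0.8384, +0.5450)
n_1 = (-0.9964, -0.0843)
n_2 = (-0.4077, -0.9131)
n_3 = (+0.3714, -0.9285)
n_4 = (+0.8604, -0.5096)
n_5 = (+0.9898, +0.1423)
n_6 = (+0.1660, +0.9861)
n_7 = (-0.5975, +0.8018)
  (0,1): δ = 142.14°  ·
  (0,2): δ = 81.03°  ·
  (0,3): δ = 35.17°  ✓
  (0,4): δ = 2.39°  ✓
  (0,5): δ = 41.20°  ✓
  (0,6): δ = 113.47°  ·
  (0,7): δ = 159.72°  ·
  (1,2): δ = 118.89°  ·
  (1,3): δ = 73.04°  ✓
  (1,4): δ = 35.47°  ✓
  (1,5): δ = 3.34°  ✓
  (1,6): δ = 75.61°  ✓
  (1,7): δ = 121.86°  ·
  (2,3): δ = 134.14°  ·
  (2,4): δ = 96.58°  ·
  (2,5): δ = 57.76°  ✓
  (2,6): δ = 14.50°  ✓
  (2,7): δ = 60.75°  ✓
  (3,4): δ = 142.44°  ·
  (3,5): δ = 103.62°  ·
  (3,6): δ = 31.36°  ✓
  (3,7): δ = 14.89°  ✓
  (4,5): δ = 141.18°  ·
  (4,6): δ = 68.92°  ✓
  (4,7): δ = 22.67°  ✓
  (5,6): δ = 107.74°  ·
  (5,7): δ = 61.49°  ✓
  (6,7): δ = 133.75°  ·
antipodal pairs: 15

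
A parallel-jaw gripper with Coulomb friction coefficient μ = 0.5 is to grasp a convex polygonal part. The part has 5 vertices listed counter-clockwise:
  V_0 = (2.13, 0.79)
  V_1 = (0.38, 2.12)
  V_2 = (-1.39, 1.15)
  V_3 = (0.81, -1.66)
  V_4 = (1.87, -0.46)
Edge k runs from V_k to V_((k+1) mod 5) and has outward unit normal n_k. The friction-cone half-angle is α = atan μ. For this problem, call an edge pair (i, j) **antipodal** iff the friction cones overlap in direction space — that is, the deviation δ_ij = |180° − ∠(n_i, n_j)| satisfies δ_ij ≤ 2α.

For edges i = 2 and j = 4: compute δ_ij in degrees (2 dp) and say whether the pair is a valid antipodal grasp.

α = atan 0.5 = 26.57°;  2α = 53.13°
edge 2: e_2 = (+2.20, -2.81);  n_2 = (-0.7874, -0.6165)
edge 4: e_4 = (+0.26, +1.25);  n_4 = (+0.9790, -0.2036)
∠(n_2, n_4) = 130.19°
δ = |180° − 130.19°| = 49.81°
49.81° ≤ 2α = 53.13°  →  valid

δ = 49.81°, valid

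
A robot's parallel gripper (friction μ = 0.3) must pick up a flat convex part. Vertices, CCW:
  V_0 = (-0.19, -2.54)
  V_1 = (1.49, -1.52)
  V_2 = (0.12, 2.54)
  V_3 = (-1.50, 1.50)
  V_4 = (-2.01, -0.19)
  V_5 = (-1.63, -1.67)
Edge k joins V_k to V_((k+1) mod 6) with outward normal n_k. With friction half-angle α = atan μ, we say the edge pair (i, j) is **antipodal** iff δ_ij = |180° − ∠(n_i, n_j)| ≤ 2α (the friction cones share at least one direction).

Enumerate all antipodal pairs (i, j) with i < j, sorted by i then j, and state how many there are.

count = 2; pairs: (0,2), (1,4)

α = atan 0.3 = 16.70°;  2α = 33.40°
n_0 = (+0.5190, -0.8548)
n_1 = (+0.9475, +0.3197)
n_2 = (-0.5402, +0.8415)
n_3 = (-0.9574, +0.2889)
n_4 = (-0.9686, -0.2487)
n_5 = (-0.5171, -0.8559)
  (0,1): δ = 102.62°  ·
  (0,2): δ = 1.44°  ✓
  (0,3): δ = 41.94°  ·
  (0,4): δ = 73.14°  ·
  (0,5): δ = 117.60°  ·
  (1,2): δ = 75.95°  ·
  (1,3): δ = 35.44°  ·
  (1,4): δ = 4.25°  ✓
  (1,5): δ = 40.21°  ·
  (2,3): δ = 139.49°  ·
  (2,4): δ = 108.30°  ·
  (2,5): δ = 63.84°  ·
  (3,4): δ = 148.81°  ·
  (3,5): δ = 104.35°  ·
  (4,5): δ = 135.54°  ·
antipodal pairs: 2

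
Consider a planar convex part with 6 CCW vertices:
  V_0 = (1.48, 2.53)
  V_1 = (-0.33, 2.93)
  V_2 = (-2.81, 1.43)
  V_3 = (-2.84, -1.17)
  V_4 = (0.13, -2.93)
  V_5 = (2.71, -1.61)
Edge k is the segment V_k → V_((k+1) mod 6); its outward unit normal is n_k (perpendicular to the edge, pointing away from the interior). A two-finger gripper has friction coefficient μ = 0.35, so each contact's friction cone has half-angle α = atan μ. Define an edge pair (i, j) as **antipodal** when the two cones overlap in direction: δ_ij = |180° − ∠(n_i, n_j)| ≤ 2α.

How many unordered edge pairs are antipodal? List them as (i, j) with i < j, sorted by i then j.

α = atan 0.35 = 19.29°;  2α = 38.58°
n_0 = (+0.2158, +0.9764)
n_1 = (-0.5175, +0.8557)
n_2 = (-0.9999, +0.0115)
n_3 = (-0.5098, -0.8603)
n_4 = (+0.4555, -0.8902)
n_5 = (+0.9586, +0.2848)
  (0,1): δ = 136.37°  ·
  (0,2): δ = 78.20°  ·
  (0,3): δ = 18.19°  ✓
  (0,4): δ = 39.56°  ·
  (0,5): δ = 119.01°  ·
  (1,2): δ = 121.83°  ·
  (1,3): δ = 61.82°  ·
  (1,4): δ = 4.07°  ✓
  (1,5): δ = 75.38°  ·
  (2,3): δ = 119.99°  ·
  (2,4): δ = 62.24°  ·
  (2,5): δ = 17.21°  ✓
  (3,4): δ = 122.25°  ·
  (3,5): δ = 42.80°  ·
  (4,5): δ = 100.55°  ·
antipodal pairs: 3

count = 3; pairs: (0,3), (1,4), (2,5)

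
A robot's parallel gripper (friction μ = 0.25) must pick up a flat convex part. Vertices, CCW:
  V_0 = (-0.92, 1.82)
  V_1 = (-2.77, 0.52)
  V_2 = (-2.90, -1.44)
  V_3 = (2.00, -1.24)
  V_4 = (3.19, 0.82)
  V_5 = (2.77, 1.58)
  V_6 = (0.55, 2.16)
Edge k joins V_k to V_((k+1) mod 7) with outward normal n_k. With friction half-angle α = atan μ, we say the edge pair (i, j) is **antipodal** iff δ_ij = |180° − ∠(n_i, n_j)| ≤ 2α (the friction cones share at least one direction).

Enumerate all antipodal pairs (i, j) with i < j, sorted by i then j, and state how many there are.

count = 4; pairs: (0,3), (1,3), (2,5), (2,6)

α = atan 0.25 = 14.04°;  2α = 28.07°
n_0 = (-0.5749, +0.8182)
n_1 = (-0.9978, +0.0662)
n_2 = (+0.0408, -0.9992)
n_3 = (+0.8659, -0.5002)
n_4 = (+0.8752, +0.4837)
n_5 = (+0.2528, +0.9675)
n_6 = (-0.2253, +0.9743)
  (0,1): δ = 128.89°  ·
  (0,2): δ = 32.76°  ·
  (0,3): δ = 24.89°  ✓
  (0,4): δ = 83.83°  ·
  (0,5): δ = 130.26°  ·
  (0,6): δ = 157.93°  ·
  (1,2): δ = 83.87°  ·
  (1,3): δ = 26.22°  ✓
  (1,4): δ = 32.72°  ·
  (1,5): δ = 79.15°  ·
  (1,6): δ = 106.82°  ·
  (2,3): δ = 122.35°  ·
  (2,4): δ = 63.41°  ·
  (2,5): δ = 16.98°  ✓
  (2,6): δ = 10.69°  ✓
  (3,4): δ = 121.06°  ·
  (3,5): δ = 74.63°  ·
  (3,6): δ = 46.96°  ·
  (4,5): δ = 133.57°  ·
  (4,6): δ = 105.90°  ·
  (5,6): δ = 152.34°  ·
antipodal pairs: 4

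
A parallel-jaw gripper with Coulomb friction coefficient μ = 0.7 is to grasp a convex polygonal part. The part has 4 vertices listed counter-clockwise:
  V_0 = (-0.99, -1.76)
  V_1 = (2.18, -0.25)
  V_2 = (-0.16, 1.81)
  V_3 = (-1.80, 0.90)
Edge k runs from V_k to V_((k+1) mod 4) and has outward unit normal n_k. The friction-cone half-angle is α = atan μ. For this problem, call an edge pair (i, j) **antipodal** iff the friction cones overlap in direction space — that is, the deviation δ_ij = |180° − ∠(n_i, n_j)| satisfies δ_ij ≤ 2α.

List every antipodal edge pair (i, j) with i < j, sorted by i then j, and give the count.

α = atan 0.7 = 34.99°;  2α = 69.98°
n_0 = (+0.4300, -0.9028)
n_1 = (+0.6608, +0.7506)
n_2 = (-0.4852, +0.8744)
n_3 = (-0.9566, -0.2913)
  (0,1): δ = 66.83°  ✓
  (0,2): δ = 3.55°  ✓
  (0,3): δ = 81.47°  ·
  (1,2): δ = 109.62°  ·
  (1,3): δ = 31.71°  ✓
  (2,3): δ = 102.09°  ·
antipodal pairs: 3

count = 3; pairs: (0,1), (0,2), (1,3)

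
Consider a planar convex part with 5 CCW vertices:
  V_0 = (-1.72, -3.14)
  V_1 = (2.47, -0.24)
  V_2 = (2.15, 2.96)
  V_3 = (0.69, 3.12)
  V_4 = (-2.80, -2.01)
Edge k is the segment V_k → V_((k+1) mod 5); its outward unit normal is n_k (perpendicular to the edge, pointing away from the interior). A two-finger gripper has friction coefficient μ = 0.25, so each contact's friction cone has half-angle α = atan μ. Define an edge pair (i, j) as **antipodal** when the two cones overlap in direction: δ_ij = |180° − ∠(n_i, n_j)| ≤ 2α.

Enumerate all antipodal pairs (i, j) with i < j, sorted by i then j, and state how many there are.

count = 1; pairs: (0,3)

α = atan 0.25 = 14.04°;  2α = 28.07°
n_0 = (+0.5691, -0.8223)
n_1 = (+0.9950, +0.0995)
n_2 = (+0.1089, +0.9940)
n_3 = (-0.8268, +0.5625)
n_4 = (-0.7229, -0.6909)
  (0,1): δ = 118.98°  ·
  (0,2): δ = 40.94°  ·
  (0,3): δ = 21.08°  ✓
  (0,4): δ = 99.02°  ·
  (1,2): δ = 101.96°  ·
  (1,3): δ = 39.94°  ·
  (1,4): δ = 37.99°  ·
  (2,3): δ = 117.97°  ·
  (2,4): δ = 40.04°  ·
  (3,4): δ = 102.07°  ·
antipodal pairs: 1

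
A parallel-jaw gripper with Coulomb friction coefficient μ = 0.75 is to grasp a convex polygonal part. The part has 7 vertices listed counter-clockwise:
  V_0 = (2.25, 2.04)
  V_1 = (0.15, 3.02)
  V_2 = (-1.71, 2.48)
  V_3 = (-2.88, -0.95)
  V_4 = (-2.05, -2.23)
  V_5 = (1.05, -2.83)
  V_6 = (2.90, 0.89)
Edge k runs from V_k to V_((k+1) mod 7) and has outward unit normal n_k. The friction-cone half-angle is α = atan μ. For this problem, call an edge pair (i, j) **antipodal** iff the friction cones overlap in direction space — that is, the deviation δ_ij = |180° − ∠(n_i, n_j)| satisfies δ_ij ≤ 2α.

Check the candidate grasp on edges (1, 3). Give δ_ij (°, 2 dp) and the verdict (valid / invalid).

α = atan 0.75 = 36.87°;  2α = 73.74°
edge 1: e_1 = (-1.86, -0.54);  n_1 = (-0.2788, +0.9603)
edge 3: e_3 = (+0.83, -1.28);  n_3 = (-0.8390, -0.5441)
∠(n_1, n_3) = 106.77°
δ = |180° − 106.77°| = 73.23°
73.23° ≤ 2α = 73.74°  →  valid

δ = 73.23°, valid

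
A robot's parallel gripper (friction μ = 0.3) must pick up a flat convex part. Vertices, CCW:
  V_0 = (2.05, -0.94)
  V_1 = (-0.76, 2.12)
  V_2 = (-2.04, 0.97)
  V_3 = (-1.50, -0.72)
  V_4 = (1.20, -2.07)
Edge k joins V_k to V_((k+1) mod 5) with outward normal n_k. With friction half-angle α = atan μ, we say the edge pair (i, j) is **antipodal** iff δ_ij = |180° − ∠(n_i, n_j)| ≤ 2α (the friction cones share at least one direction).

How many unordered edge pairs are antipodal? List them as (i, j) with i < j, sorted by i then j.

α = atan 0.3 = 16.70°;  2α = 33.40°
n_0 = (+0.7366, +0.6764)
n_1 = (-0.6683, +0.7439)
n_2 = (-0.9526, -0.3044)
n_3 = (-0.4472, -0.8944)
n_4 = (+0.7992, -0.6011)
  (0,1): δ = 90.62°  ·
  (0,2): δ = 24.84°  ✓
  (0,3): δ = 20.87°  ✓
  (0,4): δ = 100.49°  ·
  (1,2): δ = 114.22°  ·
  (1,3): δ = 68.50°  ·
  (1,4): δ = 11.11°  ✓
  (2,3): δ = 134.29°  ·
  (2,4): δ = 54.67°  ·
  (3,4): δ = 100.39°  ·
antipodal pairs: 3

count = 3; pairs: (0,2), (0,3), (1,4)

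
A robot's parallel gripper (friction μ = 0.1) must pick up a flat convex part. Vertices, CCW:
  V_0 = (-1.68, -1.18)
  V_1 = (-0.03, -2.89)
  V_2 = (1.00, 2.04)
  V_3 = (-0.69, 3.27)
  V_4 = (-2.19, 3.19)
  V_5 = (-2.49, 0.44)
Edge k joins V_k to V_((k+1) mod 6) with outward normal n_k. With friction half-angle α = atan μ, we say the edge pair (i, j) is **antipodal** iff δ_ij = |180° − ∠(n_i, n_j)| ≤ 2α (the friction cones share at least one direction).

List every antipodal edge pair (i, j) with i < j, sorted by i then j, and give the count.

α = atan 0.1 = 5.71°;  2α = 11.42°
n_0 = (-0.7196, -0.6944)
n_1 = (+0.9789, -0.2045)
n_2 = (+0.5885, +0.8085)
n_3 = (-0.0533, +0.9986)
n_4 = (-0.9941, +0.1084)
n_5 = (-0.8944, -0.4472)
  (0,1): δ = 55.78°  ·
  (0,2): δ = 9.98°  ✓
  (0,3): δ = 49.08°  ·
  (0,4): δ = 129.80°  ·
  (0,5): δ = 162.59°  ·
  (1,2): δ = 114.25°  ·
  (1,3): δ = 75.15°  ·
  (1,4): δ = 5.57°  ✓
  (1,5): δ = 38.37°  ·
  (2,3): δ = 140.90°  ·
  (2,4): δ = 60.18°  ·
  (2,5): δ = 27.39°  ·
  (3,4): δ = 99.28°  ·
  (3,5): δ = 66.49°  ·
  (4,5): δ = 147.21°  ·
antipodal pairs: 2

count = 2; pairs: (0,2), (1,4)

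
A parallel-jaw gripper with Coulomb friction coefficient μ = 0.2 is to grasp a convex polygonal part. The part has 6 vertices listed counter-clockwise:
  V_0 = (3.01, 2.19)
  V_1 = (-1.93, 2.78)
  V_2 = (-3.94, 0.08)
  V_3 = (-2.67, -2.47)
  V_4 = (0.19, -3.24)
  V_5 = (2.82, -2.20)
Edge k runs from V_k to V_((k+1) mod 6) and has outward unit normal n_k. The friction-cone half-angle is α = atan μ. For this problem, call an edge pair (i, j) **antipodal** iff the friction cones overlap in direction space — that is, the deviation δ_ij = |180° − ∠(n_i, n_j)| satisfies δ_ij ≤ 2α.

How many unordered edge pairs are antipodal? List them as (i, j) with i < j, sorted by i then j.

α = atan 0.2 = 11.31°;  2α = 22.62°
n_0 = (+0.1186, +0.9929)
n_1 = (-0.8021, +0.5971)
n_2 = (-0.8951, -0.4458)
n_3 = (-0.2600, -0.9656)
n_4 = (+0.3677, -0.9299)
n_5 = (+0.9991, -0.0432)
  (0,1): δ = 119.85°  ·
  (0,2): δ = 56.71°  ·
  (0,3): δ = 8.26°  ✓
  (0,4): δ = 28.39°  ·
  (0,5): δ = 94.33°  ·
  (1,2): δ = 116.86°  ·
  (1,3): δ = 68.40°  ·
  (1,4): δ = 31.76°  ·
  (1,5): δ = 34.19°  ·
  (2,3): δ = 131.54°  ·
  (2,4): δ = 94.90°  ·
  (2,5): δ = 28.95°  ·
  (3,4): δ = 143.36°  ·
  (3,5): δ = 77.41°  ·
  (4,5): δ = 114.05°  ·
antipodal pairs: 1

count = 1; pairs: (0,3)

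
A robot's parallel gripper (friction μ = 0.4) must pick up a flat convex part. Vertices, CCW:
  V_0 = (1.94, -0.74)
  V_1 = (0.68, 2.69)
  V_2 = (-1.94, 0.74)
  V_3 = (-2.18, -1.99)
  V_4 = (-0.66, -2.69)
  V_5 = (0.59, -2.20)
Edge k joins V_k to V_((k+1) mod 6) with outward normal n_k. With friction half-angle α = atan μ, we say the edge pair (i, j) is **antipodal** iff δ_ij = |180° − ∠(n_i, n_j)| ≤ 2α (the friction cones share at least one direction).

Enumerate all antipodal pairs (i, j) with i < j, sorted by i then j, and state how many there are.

α = atan 0.4 = 21.80°;  2α = 43.60°
n_0 = (+0.9387, +0.3448)
n_1 = (-0.5971, +0.8022)
n_2 = (-0.9962, +0.0876)
n_3 = (-0.4183, -0.9083)
n_4 = (+0.3650, -0.9310)
n_5 = (+0.7342, -0.6789)
  (0,1): δ = 73.51°  ·
  (0,2): δ = 25.19°  ✓
  (0,3): δ = 45.10°  ·
  (0,4): δ = 91.23°  ·
  (0,5): δ = 117.07°  ·
  (1,2): δ = 131.68°  ·
  (1,3): δ = 61.39°  ·
  (1,4): δ = 15.25°  ✓
  (1,5): δ = 10.58°  ✓
  (2,3): δ = 109.70°  ·
  (2,4): δ = 63.57°  ·
  (2,5): δ = 37.73°  ✓
  (3,4): δ = 133.87°  ·
  (3,5): δ = 108.03°  ·
  (4,5): δ = 154.16°  ·
antipodal pairs: 4

count = 4; pairs: (0,2), (1,4), (1,5), (2,5)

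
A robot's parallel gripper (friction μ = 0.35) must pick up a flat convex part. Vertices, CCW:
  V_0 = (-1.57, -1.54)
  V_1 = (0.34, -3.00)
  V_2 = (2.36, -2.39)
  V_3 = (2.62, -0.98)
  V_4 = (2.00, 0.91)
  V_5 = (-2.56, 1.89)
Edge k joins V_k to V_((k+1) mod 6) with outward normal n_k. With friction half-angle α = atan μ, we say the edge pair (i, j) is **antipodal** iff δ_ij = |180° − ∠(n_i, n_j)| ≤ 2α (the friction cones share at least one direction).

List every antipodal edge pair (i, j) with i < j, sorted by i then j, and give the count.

α = atan 0.35 = 19.29°;  2α = 38.58°
n_0 = (-0.6073, -0.7945)
n_1 = (+0.2891, -0.9573)
n_2 = (+0.9834, -0.1813)
n_3 = (+0.9502, +0.3117)
n_4 = (+0.2101, +0.9777)
n_5 = (-0.9608, -0.2773)
  (0,1): δ = 125.80°  ·
  (0,2): δ = 63.05°  ·
  (0,3): δ = 34.44°  ✓
  (0,4): δ = 25.27°  ✓
  (0,5): δ = 143.49°  ·
  (1,2): δ = 117.25°  ·
  (1,3): δ = 88.64°  ·
  (1,4): δ = 28.93°  ✓
  (1,5): δ = 89.30°  ·
  (2,3): δ = 151.39°  ·
  (2,4): δ = 91.68°  ·
  (2,5): δ = 26.55°  ✓
  (3,4): δ = 120.29°  ·
  (3,5): δ = 2.06°  ✓
  (4,5): δ = 61.77°  ·
antipodal pairs: 5

count = 5; pairs: (0,3), (0,4), (1,4), (2,5), (3,5)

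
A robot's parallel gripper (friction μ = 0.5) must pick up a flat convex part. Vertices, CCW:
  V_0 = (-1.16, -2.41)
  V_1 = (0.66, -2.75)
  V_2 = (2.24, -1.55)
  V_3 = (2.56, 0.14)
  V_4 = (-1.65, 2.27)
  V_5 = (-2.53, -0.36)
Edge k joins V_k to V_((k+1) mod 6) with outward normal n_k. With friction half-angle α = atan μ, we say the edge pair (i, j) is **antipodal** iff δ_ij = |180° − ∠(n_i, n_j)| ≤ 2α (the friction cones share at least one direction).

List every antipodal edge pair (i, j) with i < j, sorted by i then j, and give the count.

count = 5; pairs: (0,3), (1,4), (2,4), (2,5), (3,5)

α = atan 0.5 = 26.57°;  2α = 53.13°
n_0 = (-0.1836, -0.9830)
n_1 = (+0.6048, -0.7964)
n_2 = (+0.9825, -0.1860)
n_3 = (+0.4514, +0.8923)
n_4 = (-0.9483, +0.3173)
n_5 = (-0.8314, -0.5556)
  (0,1): δ = 132.20°  ·
  (0,2): δ = 90.14°  ·
  (0,3): δ = 16.25°  ✓
  (0,4): δ = 82.08°  ·
  (0,5): δ = 134.34°  ·
  (1,2): δ = 137.94°  ·
  (1,3): δ = 64.05°  ·
  (1,4): δ = 34.28°  ✓
  (1,5): δ = 86.54°  ·
  (2,3): δ = 106.11°  ·
  (2,4): δ = 7.78°  ✓
  (2,5): δ = 44.48°  ✓
  (3,4): δ = 81.66°  ·
  (3,5): δ = 29.41°  ✓
  (4,5): δ = 127.75°  ·
antipodal pairs: 5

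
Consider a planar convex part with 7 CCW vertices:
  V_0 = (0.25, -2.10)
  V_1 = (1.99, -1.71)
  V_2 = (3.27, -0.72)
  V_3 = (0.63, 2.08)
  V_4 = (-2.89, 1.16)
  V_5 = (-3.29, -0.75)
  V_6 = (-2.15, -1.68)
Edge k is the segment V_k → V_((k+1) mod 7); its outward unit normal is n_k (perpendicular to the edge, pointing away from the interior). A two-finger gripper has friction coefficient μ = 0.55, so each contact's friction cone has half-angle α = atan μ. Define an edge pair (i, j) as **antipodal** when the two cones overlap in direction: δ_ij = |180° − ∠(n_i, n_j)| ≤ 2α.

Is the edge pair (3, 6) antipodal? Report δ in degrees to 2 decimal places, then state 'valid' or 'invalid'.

α = atan 0.55 = 28.81°;  2α = 57.62°
edge 3: e_3 = (-3.52, -0.92);  n_3 = (-0.2529, +0.9675)
edge 6: e_6 = (+2.40, -0.42);  n_6 = (-0.1724, -0.9850)
∠(n_3, n_6) = 155.43°
δ = |180° − 155.43°| = 24.57°
24.57° ≤ 2α = 57.62°  →  valid

δ = 24.57°, valid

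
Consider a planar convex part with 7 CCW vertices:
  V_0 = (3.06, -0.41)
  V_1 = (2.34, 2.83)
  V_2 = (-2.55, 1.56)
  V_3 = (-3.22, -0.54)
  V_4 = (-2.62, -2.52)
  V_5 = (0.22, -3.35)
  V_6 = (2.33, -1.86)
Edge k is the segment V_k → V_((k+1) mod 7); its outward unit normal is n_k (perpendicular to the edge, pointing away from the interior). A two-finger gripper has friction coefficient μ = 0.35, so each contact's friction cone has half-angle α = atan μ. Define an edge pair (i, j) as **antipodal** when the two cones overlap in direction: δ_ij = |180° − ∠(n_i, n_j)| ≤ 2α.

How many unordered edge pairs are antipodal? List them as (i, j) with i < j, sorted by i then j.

count = 6; pairs: (0,2), (0,3), (1,4), (1,5), (2,5), (2,6)

α = atan 0.35 = 19.29°;  2α = 38.58°
n_0 = (+0.9762, +0.2169)
n_1 = (-0.2514, +0.9679)
n_2 = (-0.9527, +0.3040)
n_3 = (-0.9570, -0.2900)
n_4 = (-0.2805, -0.9598)
n_5 = (+0.5768, -0.8169)
n_6 = (+0.8932, -0.4497)
  (0,1): δ = 87.97°  ·
  (0,2): δ = 30.22°  ✓
  (0,3): δ = 4.33°  ✓
  (0,4): δ = 61.18°  ·
  (0,5): δ = 112.70°  ·
  (0,6): δ = 140.75°  ·
  (1,2): δ = 122.25°  ·
  (1,3): δ = 87.70°  ·
  (1,4): δ = 30.85°  ✓
  (1,5): δ = 20.67°  ✓
  (1,6): δ = 48.72°  ·
  (2,3): δ = 145.45°  ·
  (2,4): δ = 88.60°  ·
  (2,5): δ = 37.08°  ✓
  (2,6): δ = 9.03°  ✓
  (3,4): δ = 123.15°  ·
  (3,5): δ = 71.63°  ·
  (3,6): δ = 43.58°  ·
  (4,5): δ = 128.48°  ·
  (4,6): δ = 100.43°  ·
  (5,6): δ = 151.95°  ·
antipodal pairs: 6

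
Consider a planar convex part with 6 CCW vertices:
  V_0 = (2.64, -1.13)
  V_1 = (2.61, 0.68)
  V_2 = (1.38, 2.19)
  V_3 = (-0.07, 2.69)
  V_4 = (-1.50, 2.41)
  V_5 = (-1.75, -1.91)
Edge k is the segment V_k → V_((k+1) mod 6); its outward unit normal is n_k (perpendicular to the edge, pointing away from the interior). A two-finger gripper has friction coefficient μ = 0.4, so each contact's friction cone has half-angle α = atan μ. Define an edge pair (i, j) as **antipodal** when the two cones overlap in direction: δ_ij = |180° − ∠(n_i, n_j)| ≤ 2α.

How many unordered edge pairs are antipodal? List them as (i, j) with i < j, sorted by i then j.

α = atan 0.4 = 21.80°;  2α = 43.60°
n_0 = (+0.9999, +0.0166)
n_1 = (+0.7753, +0.6316)
n_2 = (+0.3260, +0.9454)
n_3 = (-0.1922, +0.9814)
n_4 = (-0.9983, +0.0578)
n_5 = (+0.1749, -0.9846)
  (0,1): δ = 141.78°  ·
  (0,2): δ = 109.98°  ·
  (0,3): δ = 79.87°  ·
  (0,4): δ = 4.26°  ✓
  (0,5): δ = 99.13°  ·
  (1,2): δ = 148.19°  ·
  (1,3): δ = 118.09°  ·
  (1,4): δ = 42.48°  ✓
  (1,5): δ = 60.91°  ·
  (2,3): δ = 149.90°  ·
  (2,4): δ = 74.29°  ·
  (2,5): δ = 29.10°  ✓
  (3,4): δ = 104.39°  ·
  (3,5): δ = 1.00°  ✓
  (4,5): δ = 76.61°  ·
antipodal pairs: 4

count = 4; pairs: (0,4), (1,4), (2,5), (3,5)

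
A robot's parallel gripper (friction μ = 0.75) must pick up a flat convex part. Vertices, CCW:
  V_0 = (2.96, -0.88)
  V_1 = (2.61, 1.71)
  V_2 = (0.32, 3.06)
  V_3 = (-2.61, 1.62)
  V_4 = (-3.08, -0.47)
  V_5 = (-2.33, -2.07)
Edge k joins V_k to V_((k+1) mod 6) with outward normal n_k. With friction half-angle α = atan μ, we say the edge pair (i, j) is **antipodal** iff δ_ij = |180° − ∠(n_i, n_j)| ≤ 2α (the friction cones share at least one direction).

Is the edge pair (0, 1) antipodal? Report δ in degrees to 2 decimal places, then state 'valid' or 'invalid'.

α = atan 0.75 = 36.87°;  2α = 73.74°
edge 0: e_0 = (-0.35, +2.59);  n_0 = (+0.9910, +0.1339)
edge 1: e_1 = (-2.29, +1.35);  n_1 = (+0.5078, +0.8615)
∠(n_0, n_1) = 51.78°
δ = |180° − 51.78°| = 128.22°
128.22° > 2α = 73.74°  →  invalid

δ = 128.22°, invalid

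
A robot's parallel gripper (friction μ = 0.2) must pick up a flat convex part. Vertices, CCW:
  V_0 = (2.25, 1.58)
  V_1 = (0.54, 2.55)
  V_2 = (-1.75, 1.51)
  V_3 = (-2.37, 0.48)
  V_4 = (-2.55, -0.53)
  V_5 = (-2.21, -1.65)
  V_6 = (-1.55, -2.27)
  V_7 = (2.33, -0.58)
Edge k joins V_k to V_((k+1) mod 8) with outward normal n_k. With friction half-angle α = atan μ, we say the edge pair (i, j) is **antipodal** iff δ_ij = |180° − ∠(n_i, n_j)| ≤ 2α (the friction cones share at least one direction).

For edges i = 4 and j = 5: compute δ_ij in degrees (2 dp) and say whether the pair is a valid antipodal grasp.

δ = 150.10°, invalid

α = atan 0.2 = 11.31°;  2α = 22.62°
edge 4: e_4 = (+0.34, -1.12);  n_4 = (-0.9569, -0.2905)
edge 5: e_5 = (+0.66, -0.62);  n_5 = (-0.6847, -0.7288)
∠(n_4, n_5) = 29.90°
δ = |180° − 29.90°| = 150.10°
150.10° > 2α = 22.62°  →  invalid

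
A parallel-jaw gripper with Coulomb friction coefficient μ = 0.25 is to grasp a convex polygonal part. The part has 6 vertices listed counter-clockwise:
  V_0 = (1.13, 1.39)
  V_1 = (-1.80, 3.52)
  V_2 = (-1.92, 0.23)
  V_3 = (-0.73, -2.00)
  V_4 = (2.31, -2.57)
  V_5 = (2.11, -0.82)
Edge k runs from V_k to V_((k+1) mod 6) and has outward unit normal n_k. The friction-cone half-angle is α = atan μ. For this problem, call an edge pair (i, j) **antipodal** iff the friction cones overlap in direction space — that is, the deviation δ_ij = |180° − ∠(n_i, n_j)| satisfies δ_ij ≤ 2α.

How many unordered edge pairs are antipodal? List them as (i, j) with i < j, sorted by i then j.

α = atan 0.25 = 14.04°;  2α = 28.07°
n_0 = (+0.5880, +0.8089)
n_1 = (-0.9993, +0.0364)
n_2 = (-0.8822, -0.4708)
n_3 = (-0.1843, -0.9829)
n_4 = (+0.9935, +0.1135)
n_5 = (+0.9142, +0.4054)
  (0,1): δ = 56.07°  ·
  (0,2): δ = 25.90°  ✓
  (0,3): δ = 25.40°  ✓
  (0,4): δ = 132.54°  ·
  (0,5): δ = 149.93°  ·
  (1,2): δ = 149.83°  ·
  (1,3): δ = 98.53°  ·
  (1,4): δ = 8.61°  ✓
  (1,5): δ = 26.00°  ✓
  (2,3): δ = 128.71°  ·
  (2,4): δ = 21.57°  ✓
  (2,5): δ = 4.17°  ✓
  (3,4): δ = 72.86°  ·
  (3,5): δ = 55.47°  ·
  (4,5): δ = 162.61°  ·
antipodal pairs: 6

count = 6; pairs: (0,2), (0,3), (1,4), (1,5), (2,4), (2,5)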